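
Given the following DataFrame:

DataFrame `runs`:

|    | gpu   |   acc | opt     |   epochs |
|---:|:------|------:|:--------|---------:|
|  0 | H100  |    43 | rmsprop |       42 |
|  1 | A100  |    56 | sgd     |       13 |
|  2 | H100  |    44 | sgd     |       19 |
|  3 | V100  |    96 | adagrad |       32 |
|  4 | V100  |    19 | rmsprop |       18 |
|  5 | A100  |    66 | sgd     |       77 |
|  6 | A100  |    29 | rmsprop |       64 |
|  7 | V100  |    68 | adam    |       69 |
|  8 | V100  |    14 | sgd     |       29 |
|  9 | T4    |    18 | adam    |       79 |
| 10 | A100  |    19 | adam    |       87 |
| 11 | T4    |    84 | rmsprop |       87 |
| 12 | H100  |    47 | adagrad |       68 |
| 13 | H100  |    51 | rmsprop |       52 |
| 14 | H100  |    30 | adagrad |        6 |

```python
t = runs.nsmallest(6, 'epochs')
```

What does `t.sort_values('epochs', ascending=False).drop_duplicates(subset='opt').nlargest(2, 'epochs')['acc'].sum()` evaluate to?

take 6 rows with smallest epochs:
     gpu  acc      opt  epochs
14  H100   30  adagrad       6
1   A100   56      sgd      13
4   V100   19  rmsprop      18
2   H100   44      sgd      19
8   V100   14      sgd      29
3   V100   96  adagrad      32
sort by epochs descending:
     gpu  acc      opt  epochs
3   V100   96  adagrad      32
8   V100   14      sgd      29
2   H100   44      sgd      19
4   V100   19  rmsprop      18
1   A100   56      sgd      13
14  H100   30  adagrad       6
drop duplicate opt (keep=first):
    gpu  acc      opt  epochs
3  V100   96  adagrad      32
8  V100   14      sgd      29
4  V100   19  rmsprop      18
take 2 rows with largest epochs:
    gpu  acc      opt  epochs
3  V100   96  adagrad      32
8  V100   14      sgd      29
Finally, sum of column 'acc' = 110.

110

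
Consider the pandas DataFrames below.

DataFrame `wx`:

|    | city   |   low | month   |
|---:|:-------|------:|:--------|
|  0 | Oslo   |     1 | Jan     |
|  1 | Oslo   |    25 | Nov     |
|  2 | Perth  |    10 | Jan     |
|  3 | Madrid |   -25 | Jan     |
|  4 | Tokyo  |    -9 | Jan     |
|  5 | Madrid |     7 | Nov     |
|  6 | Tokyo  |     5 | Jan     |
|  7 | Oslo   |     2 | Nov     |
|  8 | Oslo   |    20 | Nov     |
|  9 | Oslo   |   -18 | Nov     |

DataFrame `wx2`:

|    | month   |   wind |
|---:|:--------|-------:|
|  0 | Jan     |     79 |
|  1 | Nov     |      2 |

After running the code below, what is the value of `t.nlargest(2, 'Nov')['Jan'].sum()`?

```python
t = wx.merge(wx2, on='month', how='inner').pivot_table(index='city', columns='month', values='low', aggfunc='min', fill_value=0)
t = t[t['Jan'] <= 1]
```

merge on 'month' (how='inner') → 10 rows:
     city  low month  wind
0    Oslo    1   Jan    79
1    Oslo   25   Nov     2
2   Perth   10   Jan    79
3  Madrid  -25   Jan    79
4   Tokyo   -9   Jan    79
5  Madrid    7   Nov     2
6   Tokyo    5   Jan    79
7    Oslo    2   Nov     2
8    Oslo   20   Nov     2
9    Oslo  -18   Nov     2
pivot: rows=city, cols=month, min(low):
month   Jan  Nov
city            
Madrid  -25    7
Oslo      1  -18
Perth    10    0
Tokyo    -9    0
filter rows where Jan <= 1:
month   Jan  Nov
city            
Madrid  -25    7
Oslo      1  -18
Tokyo    -9    0
take 2 rows with largest Nov:
month   Jan  Nov
city            
Madrid  -25    7
Tokyo    -9    0

-34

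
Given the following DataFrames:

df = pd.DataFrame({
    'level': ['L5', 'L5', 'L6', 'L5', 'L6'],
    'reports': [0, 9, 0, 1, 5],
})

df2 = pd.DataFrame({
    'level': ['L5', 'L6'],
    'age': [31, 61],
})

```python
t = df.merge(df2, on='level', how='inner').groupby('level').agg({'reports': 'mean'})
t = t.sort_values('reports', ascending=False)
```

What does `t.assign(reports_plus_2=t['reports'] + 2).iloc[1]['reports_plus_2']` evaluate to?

merge on 'level' (how='inner') → 5 rows:
  level  reports  age
0    L5        0   31
1    L5        9   31
2    L6        0   61
3    L5        1   31
4    L6        5   61
group by level, mean of reports:
        reports
level          
L5     3.333333
L6     2.500000
sort by reports descending:
        reports
level          
L5     3.333333
L6     2.500000
add column reports_plus_2 = t['reports'] + 2:
        reports  reports_plus_2
level                          
L5     3.333333        5.333333
L6     2.500000        4.500000
The value at position 1, column 'reports_plus_2' is 4.5.

4.5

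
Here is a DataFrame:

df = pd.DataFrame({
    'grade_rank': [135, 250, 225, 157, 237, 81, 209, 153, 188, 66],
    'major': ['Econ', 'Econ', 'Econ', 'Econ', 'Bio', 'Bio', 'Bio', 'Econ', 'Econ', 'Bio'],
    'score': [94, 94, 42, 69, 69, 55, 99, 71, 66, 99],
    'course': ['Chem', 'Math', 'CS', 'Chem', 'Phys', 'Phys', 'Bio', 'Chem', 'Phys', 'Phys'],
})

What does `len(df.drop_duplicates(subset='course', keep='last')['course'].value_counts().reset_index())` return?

drop duplicate course (keep=last):
   grade_rank major  score course
1         250  Econ     94   Math
2         225  Econ     42     CS
6         209   Bio     99    Bio
7         153  Econ     71   Chem
9          66   Bio     99   Phys
value_counts of course:
course
Math    1
CS      1
Bio     1
Chem    1
Phys    1
Name: count, dtype: int64
reset_index():
  course  count
0   Math      1
1     CS      1
2    Bio      1
3   Chem      1
4   Phys      1
Then the number of rows: 5

5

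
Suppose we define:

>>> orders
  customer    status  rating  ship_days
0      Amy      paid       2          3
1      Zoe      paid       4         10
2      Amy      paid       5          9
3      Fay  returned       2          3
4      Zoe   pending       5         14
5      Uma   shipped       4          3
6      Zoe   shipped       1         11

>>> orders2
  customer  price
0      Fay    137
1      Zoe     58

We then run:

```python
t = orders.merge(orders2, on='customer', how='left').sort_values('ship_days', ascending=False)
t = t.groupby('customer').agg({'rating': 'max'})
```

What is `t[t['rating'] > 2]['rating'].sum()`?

merge on 'customer' (how='left') → 7 rows:
  customer    status  rating  ship_days  price
0      Amy      paid       2          3    NaN
1      Zoe      paid       4         10   58.0
2      Amy      paid       5          9    NaN
3      Fay  returned       2          3  137.0
4      Zoe   pending       5         14   58.0
5      Uma   shipped       4          3    NaN
6      Zoe   shipped       1         11   58.0
sort by ship_days descending:
  customer    status  rating  ship_days  price
4      Zoe   pending       5         14   58.0
6      Zoe   shipped       1         11   58.0
1      Zoe      paid       4         10   58.0
2      Amy      paid       5          9    NaN
0      Amy      paid       2          3    NaN
3      Fay  returned       2          3  137.0
5      Uma   shipped       4          3    NaN
group by customer, max of rating:
          rating
customer        
Amy            5
Fay            2
Uma            4
Zoe            5
filter rows where rating > 2:
          rating
customer        
Amy            5
Uma            4
Zoe            5
Hence 14.

14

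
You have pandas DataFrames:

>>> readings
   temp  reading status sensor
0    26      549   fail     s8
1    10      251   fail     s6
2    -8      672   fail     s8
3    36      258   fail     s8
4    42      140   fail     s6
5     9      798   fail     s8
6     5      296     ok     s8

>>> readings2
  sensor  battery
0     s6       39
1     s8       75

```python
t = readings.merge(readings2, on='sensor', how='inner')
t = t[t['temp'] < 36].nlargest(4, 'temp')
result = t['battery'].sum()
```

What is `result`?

merge on 'sensor' (how='inner') → 7 rows:
   temp  reading status sensor  battery
0    26      549   fail     s8       75
1    10      251   fail     s6       39
2    -8      672   fail     s8       75
3    36      258   fail     s8       75
4    42      140   fail     s6       39
5     9      798   fail     s8       75
6     5      296     ok     s8       75
filter rows where temp < 36:
   temp  reading status sensor  battery
0    26      549   fail     s8       75
1    10      251   fail     s6       39
2    -8      672   fail     s8       75
5     9      798   fail     s8       75
6     5      296     ok     s8       75
take 4 rows with largest temp:
   temp  reading status sensor  battery
0    26      549   fail     s8       75
1    10      251   fail     s6       39
5     9      798   fail     s8       75
6     5      296     ok     s8       75
Taking the sum of column 'battery' gives 264.

264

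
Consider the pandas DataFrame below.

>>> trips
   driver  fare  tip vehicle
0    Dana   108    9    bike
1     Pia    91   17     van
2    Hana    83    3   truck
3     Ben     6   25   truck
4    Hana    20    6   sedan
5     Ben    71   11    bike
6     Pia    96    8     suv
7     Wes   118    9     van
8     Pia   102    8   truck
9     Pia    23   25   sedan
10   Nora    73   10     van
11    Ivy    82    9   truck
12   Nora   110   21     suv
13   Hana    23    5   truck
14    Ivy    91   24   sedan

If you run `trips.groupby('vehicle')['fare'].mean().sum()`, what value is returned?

390.366666667

group by vehicle, mean of fare:
vehicle
bike      89.500000
sedan     44.666667
suv      103.000000
truck     59.200000
van       94.000000
Name: fare, dtype: float64
sum of the resulting series → 390.366666667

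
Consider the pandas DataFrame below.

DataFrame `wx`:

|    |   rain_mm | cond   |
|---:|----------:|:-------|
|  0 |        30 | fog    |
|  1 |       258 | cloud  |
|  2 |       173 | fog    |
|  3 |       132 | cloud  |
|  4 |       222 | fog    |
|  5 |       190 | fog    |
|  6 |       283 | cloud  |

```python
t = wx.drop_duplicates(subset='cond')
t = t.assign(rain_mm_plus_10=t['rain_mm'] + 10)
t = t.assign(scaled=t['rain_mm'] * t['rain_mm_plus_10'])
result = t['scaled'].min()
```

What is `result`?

drop duplicate cond (keep=first):
   rain_mm   cond
0       30    fog
1      258  cloud
add column rain_mm_plus_10 = t['rain_mm'] + 10:
   rain_mm   cond  rain_mm_plus_10
0       30    fog               40
1      258  cloud              268
add column scaled = t['rain_mm'] * t['rain_mm_plus_10']:
   rain_mm   cond  rain_mm_plus_10  scaled
0       30    fog               40    1200
1      258  cloud              268   69144
Then the min of column 'scaled': 1200

1200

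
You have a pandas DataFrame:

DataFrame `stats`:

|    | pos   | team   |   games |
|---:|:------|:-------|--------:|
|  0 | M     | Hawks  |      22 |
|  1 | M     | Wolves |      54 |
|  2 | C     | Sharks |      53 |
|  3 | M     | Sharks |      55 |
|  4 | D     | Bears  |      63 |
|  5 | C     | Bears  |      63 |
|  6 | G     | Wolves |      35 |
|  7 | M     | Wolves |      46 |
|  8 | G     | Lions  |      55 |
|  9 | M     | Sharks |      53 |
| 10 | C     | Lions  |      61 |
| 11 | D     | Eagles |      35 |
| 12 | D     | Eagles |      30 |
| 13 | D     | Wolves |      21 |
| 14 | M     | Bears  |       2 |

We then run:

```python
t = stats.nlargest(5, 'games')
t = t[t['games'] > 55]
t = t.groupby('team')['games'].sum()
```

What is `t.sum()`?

187

take 5 rows with largest games:
   pos    team  games
4    D   Bears     63
5    C   Bears     63
10   C   Lions     61
3    M  Sharks     55
8    G   Lions     55
filter rows where games > 55:
   pos   team  games
4    D  Bears     63
5    C  Bears     63
10   C  Lions     61
group by team, sum of games:
team
Bears    126
Lions     61
Name: games, dtype: int64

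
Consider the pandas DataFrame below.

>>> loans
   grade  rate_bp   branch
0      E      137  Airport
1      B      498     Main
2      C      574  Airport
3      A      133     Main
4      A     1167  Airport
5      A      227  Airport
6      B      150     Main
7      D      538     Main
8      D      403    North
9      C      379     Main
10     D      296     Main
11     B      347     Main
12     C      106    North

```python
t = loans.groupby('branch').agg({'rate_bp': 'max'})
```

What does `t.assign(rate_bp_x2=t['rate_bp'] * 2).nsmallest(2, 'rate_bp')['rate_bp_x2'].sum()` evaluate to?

1882

group by branch, max of rate_bp:
         rate_bp
branch          
Airport     1167
Main         538
North        403
add column rate_bp_x2 = t['rate_bp'] * 2:
         rate_bp  rate_bp_x2
branch                      
Airport     1167        2334
Main         538        1076
North        403         806
take 2 rows with smallest rate_bp:
        rate_bp  rate_bp_x2
branch                     
North       403         806
Main        538        1076
So sum() = 1882.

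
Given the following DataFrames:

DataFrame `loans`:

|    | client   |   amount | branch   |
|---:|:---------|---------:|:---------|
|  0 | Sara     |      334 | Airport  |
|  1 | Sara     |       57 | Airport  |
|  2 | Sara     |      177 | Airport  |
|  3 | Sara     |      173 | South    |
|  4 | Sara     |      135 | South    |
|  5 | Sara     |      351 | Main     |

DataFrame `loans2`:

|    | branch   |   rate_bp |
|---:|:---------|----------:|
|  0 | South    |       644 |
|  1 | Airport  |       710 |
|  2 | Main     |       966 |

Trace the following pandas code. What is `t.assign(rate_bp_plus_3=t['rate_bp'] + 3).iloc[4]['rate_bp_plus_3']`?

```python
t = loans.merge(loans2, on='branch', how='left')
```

647

merge on 'branch' (how='left') → 6 rows:
  client  amount   branch  rate_bp
0   Sara     334  Airport      710
1   Sara      57  Airport      710
2   Sara     177  Airport      710
3   Sara     173    South      644
4   Sara     135    South      644
5   Sara     351     Main      966
add column rate_bp_plus_3 = t['rate_bp'] + 3:
  client  amount   branch  rate_bp  rate_bp_plus_3
0   Sara     334  Airport      710             713
1   Sara      57  Airport      710             713
2   Sara     177  Airport      710             713
3   Sara     173    South      644             647
4   Sara     135    South      644             647
5   Sara     351     Main      966             969
So iloc[4]['rate_bp_plus_3'] = 647.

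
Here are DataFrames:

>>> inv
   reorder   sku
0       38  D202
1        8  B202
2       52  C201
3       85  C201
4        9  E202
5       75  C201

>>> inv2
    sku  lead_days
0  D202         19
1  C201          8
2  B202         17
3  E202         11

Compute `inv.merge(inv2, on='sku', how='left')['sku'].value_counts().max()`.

3

merge on 'sku' (how='left') → 6 rows:
   reorder   sku  lead_days
0       38  D202         19
1        8  B202         17
2       52  C201          8
3       85  C201          8
4        9  E202         11
5       75  C201          8
value_counts of sku:
sku
C201    3
D202    1
B202    1
E202    1
Name: count, dtype: int64
Taking the max of the resulting series gives 3.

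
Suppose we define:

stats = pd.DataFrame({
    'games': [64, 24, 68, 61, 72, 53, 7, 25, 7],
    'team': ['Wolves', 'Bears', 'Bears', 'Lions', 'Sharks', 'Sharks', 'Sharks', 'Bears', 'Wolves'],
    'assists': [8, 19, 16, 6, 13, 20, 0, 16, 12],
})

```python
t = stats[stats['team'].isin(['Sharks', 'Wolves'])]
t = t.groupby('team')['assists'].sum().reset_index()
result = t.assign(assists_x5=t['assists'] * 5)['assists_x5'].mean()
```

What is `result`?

132.5

filter rows where team in ['Sharks', 'Wolves']:
   games    team  assists
0     64  Wolves        8
4     72  Sharks       13
5     53  Sharks       20
6      7  Sharks        0
8      7  Wolves       12
group by team, sum of assists:
team
Sharks    33
Wolves    20
Name: assists, dtype: int64
reset_index():
     team  assists
0  Sharks       33
1  Wolves       20
add column assists_x5 = t['assists'] * 5:
     team  assists  assists_x5
0  Sharks       33         165
1  Wolves       20         100
mean of column 'assists_x5' → 132.5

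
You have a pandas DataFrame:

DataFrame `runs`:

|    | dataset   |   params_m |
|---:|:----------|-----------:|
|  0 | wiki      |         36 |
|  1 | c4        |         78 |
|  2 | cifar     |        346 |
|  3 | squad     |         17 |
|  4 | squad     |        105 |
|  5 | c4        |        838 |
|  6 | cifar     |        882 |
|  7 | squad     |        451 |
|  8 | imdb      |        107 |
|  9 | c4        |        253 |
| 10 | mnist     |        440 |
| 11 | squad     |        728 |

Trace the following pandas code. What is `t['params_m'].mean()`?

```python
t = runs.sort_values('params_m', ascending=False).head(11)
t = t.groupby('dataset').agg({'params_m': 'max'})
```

505.166666667

sort by params_m descending:
   dataset  params_m
6    cifar       882
5       c4       838
11   squad       728
7    squad       451
10   mnist       440
2    cifar       346
9       c4       253
8     imdb       107
4    squad       105
1       c4        78
0     wiki        36
3    squad        17
take first 11 rows:
   dataset  params_m
6    cifar       882
5       c4       838
11   squad       728
7    squad       451
10   mnist       440
2    cifar       346
9       c4       253
8     imdb       107
4    squad       105
1       c4        78
0     wiki        36
group by dataset, max of params_m:
         params_m
dataset          
c4            838
cifar         882
imdb          107
mnist         440
squad         728
wiki           36
Finally, mean of column 'params_m' = 505.166666667.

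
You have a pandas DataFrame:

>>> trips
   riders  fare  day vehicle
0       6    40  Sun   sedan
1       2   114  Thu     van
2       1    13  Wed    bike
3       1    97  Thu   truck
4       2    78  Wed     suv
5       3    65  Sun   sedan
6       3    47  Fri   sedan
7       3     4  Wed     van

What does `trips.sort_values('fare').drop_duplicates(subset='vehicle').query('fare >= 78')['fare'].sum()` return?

sort by fare:
   riders  fare  day vehicle
7       3     4  Wed     van
2       1    13  Wed    bike
0       6    40  Sun   sedan
6       3    47  Fri   sedan
5       3    65  Sun   sedan
4       2    78  Wed     suv
3       1    97  Thu   truck
1       2   114  Thu     van
drop duplicate vehicle (keep=first):
   riders  fare  day vehicle
7       3     4  Wed     van
2       1    13  Wed    bike
0       6    40  Sun   sedan
4       2    78  Wed     suv
3       1    97  Thu   truck
filter rows where fare >= 78:
   riders  fare  day vehicle
4       2    78  Wed     suv
3       1    97  Thu   truck
sum of column 'fare' → 175

175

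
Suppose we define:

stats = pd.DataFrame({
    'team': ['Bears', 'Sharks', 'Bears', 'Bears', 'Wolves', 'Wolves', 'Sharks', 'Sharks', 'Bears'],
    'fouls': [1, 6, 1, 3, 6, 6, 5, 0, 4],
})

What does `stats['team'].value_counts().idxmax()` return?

value_counts of team:
team
Bears     4
Sharks    3
Wolves    2
Name: count, dtype: int64

Bears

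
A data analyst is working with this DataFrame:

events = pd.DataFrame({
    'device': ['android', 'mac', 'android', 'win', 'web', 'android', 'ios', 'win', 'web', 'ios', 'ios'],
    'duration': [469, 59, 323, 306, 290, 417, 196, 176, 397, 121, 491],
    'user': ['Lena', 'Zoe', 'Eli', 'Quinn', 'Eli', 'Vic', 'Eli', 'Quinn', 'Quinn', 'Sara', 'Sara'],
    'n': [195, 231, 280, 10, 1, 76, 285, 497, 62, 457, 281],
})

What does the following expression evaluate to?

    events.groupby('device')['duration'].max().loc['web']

group by device, max of duration:
device
android    469
ios        491
mac         59
web        397
win        306
Name: duration, dtype: int64
So loc['web'] = 397.

397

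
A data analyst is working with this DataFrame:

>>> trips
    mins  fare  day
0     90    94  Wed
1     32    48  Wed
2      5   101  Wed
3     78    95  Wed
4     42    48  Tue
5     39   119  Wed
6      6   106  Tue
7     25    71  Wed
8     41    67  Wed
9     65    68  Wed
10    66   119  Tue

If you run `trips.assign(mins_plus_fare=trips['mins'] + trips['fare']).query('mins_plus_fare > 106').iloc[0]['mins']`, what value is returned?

90

add column mins_plus_fare = trips['mins'] + trips['fare']:
    mins  fare  day  mins_plus_fare
0     90    94  Wed             184
1     32    48  Wed              80
2      5   101  Wed             106
3     78    95  Wed             173
4     42    48  Tue              90
5     39   119  Wed             158
6      6   106  Tue             112
7     25    71  Wed              96
8     41    67  Wed             108
9     65    68  Wed             133
10    66   119  Tue             185
filter rows where mins_plus_fare > 106:
    mins  fare  day  mins_plus_fare
0     90    94  Wed             184
3     78    95  Wed             173
5     39   119  Wed             158
6      6   106  Tue             112
8     41    67  Wed             108
9     65    68  Wed             133
10    66   119  Tue             185
Reading off the value at position 0, column 'mins', we get 90.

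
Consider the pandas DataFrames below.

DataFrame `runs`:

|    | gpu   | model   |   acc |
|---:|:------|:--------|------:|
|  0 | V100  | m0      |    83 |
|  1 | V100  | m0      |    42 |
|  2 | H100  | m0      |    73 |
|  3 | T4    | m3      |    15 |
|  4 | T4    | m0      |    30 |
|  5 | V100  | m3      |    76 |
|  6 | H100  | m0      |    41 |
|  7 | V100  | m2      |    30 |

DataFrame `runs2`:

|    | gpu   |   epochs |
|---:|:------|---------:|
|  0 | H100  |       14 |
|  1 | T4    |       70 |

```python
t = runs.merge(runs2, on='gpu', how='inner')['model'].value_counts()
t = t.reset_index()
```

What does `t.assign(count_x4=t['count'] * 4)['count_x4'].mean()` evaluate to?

merge on 'gpu' (how='inner') → 4 rows:
    gpu model  acc  epochs
0  H100    m0   73      14
1    T4    m3   15      70
2    T4    m0   30      70
3  H100    m0   41      14
value_counts of model:
model
m0    3
m3    1
Name: count, dtype: int64
reset_index():
  model  count
0    m0      3
1    m3      1
add column count_x4 = t['count'] * 4:
  model  count  count_x4
0    m0      3        12
1    m3      1         4
The mean of column 'count_x4' is 8.0.

8.0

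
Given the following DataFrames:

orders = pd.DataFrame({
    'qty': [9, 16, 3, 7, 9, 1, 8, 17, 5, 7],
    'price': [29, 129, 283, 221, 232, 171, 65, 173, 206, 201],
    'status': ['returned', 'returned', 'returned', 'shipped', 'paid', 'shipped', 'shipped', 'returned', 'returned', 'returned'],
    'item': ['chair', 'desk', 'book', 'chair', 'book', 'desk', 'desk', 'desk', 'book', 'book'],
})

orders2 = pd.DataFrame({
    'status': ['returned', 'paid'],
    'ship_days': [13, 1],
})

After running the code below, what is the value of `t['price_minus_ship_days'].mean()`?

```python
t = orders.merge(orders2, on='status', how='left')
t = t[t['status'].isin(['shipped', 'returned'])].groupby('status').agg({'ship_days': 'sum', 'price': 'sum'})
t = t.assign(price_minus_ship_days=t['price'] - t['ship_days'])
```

merge on 'status' (how='left') → 10 rows:
   qty  price    status   item  ship_days
0    9     29  returned  chair       13.0
1   16    129  returned   desk       13.0
2    3    283  returned   book       13.0
3    7    221   shipped  chair        NaN
4    9    232      paid   book        1.0
5    1    171   shipped   desk        NaN
6    8     65   shipped   desk        NaN
7   17    173  returned   desk       13.0
8    5    206  returned   book       13.0
9    7    201  returned   book       13.0
filter rows where status in ['shipped', 'returned']:
   qty  price    status   item  ship_days
0    9     29  returned  chair       13.0
1   16    129  returned   desk       13.0
2    3    283  returned   book       13.0
3    7    221   shipped  chair        NaN
5    1    171   shipped   desk        NaN
6    8     65   shipped   desk        NaN
7   17    173  returned   desk       13.0
8    5    206  returned   book       13.0
9    7    201  returned   book       13.0
group by status: sum(ship_days), sum(price):
          ship_days  price
status                    
returned       78.0   1021
shipped         0.0    457
add column price_minus_ship_days = t['price'] - t['ship_days']:
          ship_days  price  price_minus_ship_days
status                                           
returned       78.0   1021                  943.0
shipped         0.0    457                  457.0

700.0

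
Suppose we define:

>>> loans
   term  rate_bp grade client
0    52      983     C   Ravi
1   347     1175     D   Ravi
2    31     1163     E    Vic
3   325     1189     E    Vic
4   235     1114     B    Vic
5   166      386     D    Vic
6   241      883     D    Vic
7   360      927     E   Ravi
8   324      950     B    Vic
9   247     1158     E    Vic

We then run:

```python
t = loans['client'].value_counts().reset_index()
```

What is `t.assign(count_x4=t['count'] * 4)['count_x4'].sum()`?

value_counts of client:
client
Vic     7
Ravi    3
Name: count, dtype: int64
reset_index():
  client  count
0    Vic      7
1   Ravi      3
add column count_x4 = t['count'] * 4:
  client  count  count_x4
0    Vic      7        28
1   Ravi      3        12
The sum of column 'count_x4' is 40.

40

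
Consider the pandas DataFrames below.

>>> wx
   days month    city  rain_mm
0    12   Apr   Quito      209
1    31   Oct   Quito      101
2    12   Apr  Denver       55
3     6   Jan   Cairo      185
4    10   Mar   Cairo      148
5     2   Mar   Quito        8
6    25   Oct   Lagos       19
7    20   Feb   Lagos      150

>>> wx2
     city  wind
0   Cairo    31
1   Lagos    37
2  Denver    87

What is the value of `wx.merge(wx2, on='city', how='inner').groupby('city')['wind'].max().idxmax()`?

Denver

merge on 'city' (how='inner') → 5 rows:
   days month    city  rain_mm  wind
0    12   Apr  Denver       55    87
1     6   Jan   Cairo      185    31
2    10   Mar   Cairo      148    31
3    25   Oct   Lagos       19    37
4    20   Feb   Lagos      150    37
group by city, max of wind:
city
Cairo     31
Denver    87
Lagos     37
Name: wind, dtype: int64
Then the label with the largest value: Denver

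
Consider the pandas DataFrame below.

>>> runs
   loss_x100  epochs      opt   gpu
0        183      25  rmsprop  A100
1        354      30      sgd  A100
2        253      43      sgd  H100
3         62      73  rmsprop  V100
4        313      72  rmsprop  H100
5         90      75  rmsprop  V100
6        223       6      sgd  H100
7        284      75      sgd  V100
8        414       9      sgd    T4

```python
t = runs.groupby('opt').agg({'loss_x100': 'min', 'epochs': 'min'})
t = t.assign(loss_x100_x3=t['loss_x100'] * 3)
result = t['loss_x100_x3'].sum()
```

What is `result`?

group by opt: min(loss_x100), min(epochs):
         loss_x100  epochs
opt                       
rmsprop         62      25
sgd            223       6
add column loss_x100_x3 = t['loss_x100'] * 3:
         loss_x100  epochs  loss_x100_x3
opt                                     
rmsprop         62      25           186
sgd            223       6           669
Then the sum of column 'loss_x100_x3': 855

855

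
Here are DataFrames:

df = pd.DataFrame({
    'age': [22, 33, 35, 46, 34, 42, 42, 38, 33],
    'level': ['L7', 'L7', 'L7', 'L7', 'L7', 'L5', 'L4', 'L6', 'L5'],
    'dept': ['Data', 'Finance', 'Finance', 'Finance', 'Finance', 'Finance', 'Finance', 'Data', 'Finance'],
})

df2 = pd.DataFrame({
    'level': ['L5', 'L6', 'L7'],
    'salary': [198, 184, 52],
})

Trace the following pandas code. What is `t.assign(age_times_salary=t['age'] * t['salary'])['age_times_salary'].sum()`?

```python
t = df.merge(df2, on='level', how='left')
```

merge on 'level' (how='left') → 9 rows:
   age level     dept  salary
0   22    L7     Data    52.0
1   33    L7  Finance    52.0
2   35    L7  Finance    52.0
3   46    L7  Finance    52.0
4   34    L7  Finance    52.0
5   42    L5  Finance   198.0
6   42    L4  Finance     NaN
7   38    L6     Data   184.0
8   33    L5  Finance   198.0
add column age_times_salary = t['age'] * t['salary']:
   age level     dept  salary  age_times_salary
0   22    L7     Data    52.0            1144.0
1   33    L7  Finance    52.0            1716.0
2   35    L7  Finance    52.0            1820.0
3   46    L7  Finance    52.0            2392.0
4   34    L7  Finance    52.0            1768.0
5   42    L5  Finance   198.0            8316.0
6   42    L4  Finance     NaN               NaN
7   38    L6     Data   184.0            6992.0
8   33    L5  Finance   198.0            6534.0
Then the sum of column 'age_times_salary': 30682.0

30682.0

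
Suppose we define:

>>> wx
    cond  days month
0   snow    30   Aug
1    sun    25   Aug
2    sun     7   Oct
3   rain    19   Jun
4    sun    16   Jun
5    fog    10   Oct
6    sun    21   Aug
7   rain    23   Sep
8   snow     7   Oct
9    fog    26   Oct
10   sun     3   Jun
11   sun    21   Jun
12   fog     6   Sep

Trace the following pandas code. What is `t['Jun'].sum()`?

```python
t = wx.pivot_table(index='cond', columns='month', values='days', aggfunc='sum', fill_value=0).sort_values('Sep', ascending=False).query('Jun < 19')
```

pivot: rows=cond, cols=month, sum(days):
month  Aug  Jun  Oct  Sep
cond                     
fog      0    0   36    6
rain     0   19    0   23
snow    30    0    7    0
sun     46   40    7    0
sort by Sep descending:
month  Aug  Jun  Oct  Sep
cond                     
rain     0   19    0   23
fog      0    0   36    6
snow    30    0    7    0
sun     46   40    7    0
filter rows where Jun < 19:
month  Aug  Jun  Oct  Sep
cond                     
fog      0    0   36    6
snow    30    0    7    0

0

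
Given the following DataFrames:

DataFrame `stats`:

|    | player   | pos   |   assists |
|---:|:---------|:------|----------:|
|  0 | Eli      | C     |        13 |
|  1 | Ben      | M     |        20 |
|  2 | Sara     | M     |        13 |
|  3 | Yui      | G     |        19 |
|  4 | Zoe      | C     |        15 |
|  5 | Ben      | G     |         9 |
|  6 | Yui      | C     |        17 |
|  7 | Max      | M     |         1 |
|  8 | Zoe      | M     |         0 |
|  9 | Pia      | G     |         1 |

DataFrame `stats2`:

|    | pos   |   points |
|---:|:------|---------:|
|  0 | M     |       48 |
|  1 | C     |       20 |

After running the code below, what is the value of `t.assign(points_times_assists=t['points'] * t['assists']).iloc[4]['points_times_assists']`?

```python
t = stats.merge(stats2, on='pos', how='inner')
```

340

merge on 'pos' (how='inner') → 7 rows:
  player pos  assists  points
0    Eli   C       13      20
1    Ben   M       20      48
2   Sara   M       13      48
3    Zoe   C       15      20
4    Yui   C       17      20
5    Max   M        1      48
6    Zoe   M        0      48
add column points_times_assists = t['points'] * t['assists']:
  player pos  assists  points  points_times_assists
0    Eli   C       13      20                   260
1    Ben   M       20      48                   960
2   Sara   M       13      48                   624
3    Zoe   C       15      20                   300
4    Yui   C       17      20                   340
5    Max   M        1      48                    48
6    Zoe   M        0      48                     0
Hence 340.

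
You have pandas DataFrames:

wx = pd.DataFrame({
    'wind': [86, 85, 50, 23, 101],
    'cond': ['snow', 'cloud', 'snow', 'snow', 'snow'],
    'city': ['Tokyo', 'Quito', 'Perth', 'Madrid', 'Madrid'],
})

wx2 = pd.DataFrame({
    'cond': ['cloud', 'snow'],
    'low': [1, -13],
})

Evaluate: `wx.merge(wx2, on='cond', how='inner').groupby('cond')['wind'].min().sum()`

merge on 'cond' (how='inner') → 5 rows:
   wind   cond    city  low
0    86   snow   Tokyo  -13
1    85  cloud   Quito    1
2    50   snow   Perth  -13
3    23   snow  Madrid  -13
4   101   snow  Madrid  -13
group by cond, min of wind:
cond
cloud    85
snow     23
Name: wind, dtype: int64
Then the sum of the resulting series: 108

108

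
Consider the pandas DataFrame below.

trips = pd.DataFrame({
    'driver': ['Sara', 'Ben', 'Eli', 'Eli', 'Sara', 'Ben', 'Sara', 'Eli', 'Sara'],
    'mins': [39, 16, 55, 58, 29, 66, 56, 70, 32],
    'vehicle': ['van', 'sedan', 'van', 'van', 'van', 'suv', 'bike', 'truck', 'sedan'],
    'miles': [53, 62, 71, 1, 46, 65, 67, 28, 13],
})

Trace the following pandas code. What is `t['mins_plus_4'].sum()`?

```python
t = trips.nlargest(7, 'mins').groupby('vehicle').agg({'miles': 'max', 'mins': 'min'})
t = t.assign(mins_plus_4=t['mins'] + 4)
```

take 7 rows with largest mins:
  driver  mins vehicle  miles
7    Eli    70   truck     28
5    Ben    66     suv     65
3    Eli    58     van      1
6   Sara    56    bike     67
2    Eli    55     van     71
0   Sara    39     van     53
8   Sara    32   sedan     13
group by vehicle: max(miles), min(mins):
         miles  mins
vehicle             
bike        67    56
sedan       13    32
suv         65    66
truck       28    70
van         71    39
add column mins_plus_4 = t['mins'] + 4:
         miles  mins  mins_plus_4
vehicle                          
bike        67    56           60
sedan       13    32           36
suv         65    66           70
truck       28    70           74
van         71    39           43
Then the sum of column 'mins_plus_4': 283

283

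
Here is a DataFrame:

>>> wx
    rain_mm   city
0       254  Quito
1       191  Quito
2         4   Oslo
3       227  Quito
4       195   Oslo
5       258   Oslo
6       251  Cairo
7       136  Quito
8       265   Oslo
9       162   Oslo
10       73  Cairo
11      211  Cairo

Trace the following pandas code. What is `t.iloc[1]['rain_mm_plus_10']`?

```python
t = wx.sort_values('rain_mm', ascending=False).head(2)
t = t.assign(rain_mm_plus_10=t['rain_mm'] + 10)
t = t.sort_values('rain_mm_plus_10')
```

275

sort by rain_mm descending:
    rain_mm   city
8       265   Oslo
5       258   Oslo
0       254  Quito
6       251  Cairo
3       227  Quito
11      211  Cairo
4       195   Oslo
1       191  Quito
9       162   Oslo
7       136  Quito
10       73  Cairo
2         4   Oslo
take first 2 rows:
   rain_mm  city
8      265  Oslo
5      258  Oslo
add column rain_mm_plus_10 = t['rain_mm'] + 10:
   rain_mm  city  rain_mm_plus_10
8      265  Oslo              275
5      258  Oslo              268
sort by rain_mm_plus_10:
   rain_mm  city  rain_mm_plus_10
5      258  Oslo              268
8      265  Oslo              275
Reading off the value at position 1, column 'rain_mm_plus_10', we get 275.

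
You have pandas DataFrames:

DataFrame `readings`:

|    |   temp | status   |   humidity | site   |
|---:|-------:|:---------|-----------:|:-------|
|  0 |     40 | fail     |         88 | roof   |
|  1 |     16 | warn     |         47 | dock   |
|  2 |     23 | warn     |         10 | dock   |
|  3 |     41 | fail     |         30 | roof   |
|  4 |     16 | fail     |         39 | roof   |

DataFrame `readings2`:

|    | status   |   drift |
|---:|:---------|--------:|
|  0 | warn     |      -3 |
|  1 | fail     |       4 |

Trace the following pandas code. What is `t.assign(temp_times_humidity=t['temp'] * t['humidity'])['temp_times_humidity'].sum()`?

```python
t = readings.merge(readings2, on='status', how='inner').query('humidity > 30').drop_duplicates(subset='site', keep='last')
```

1376

merge on 'status' (how='inner') → 5 rows:
   temp status  humidity  site  drift
0    40   fail        88  roof      4
1    16   warn        47  dock     -3
2    23   warn        10  dock     -3
3    41   fail        30  roof      4
4    16   fail        39  roof      4
filter rows where humidity > 30:
   temp status  humidity  site  drift
0    40   fail        88  roof      4
1    16   warn        47  dock     -3
4    16   fail        39  roof      4
drop duplicate site (keep=last):
   temp status  humidity  site  drift
1    16   warn        47  dock     -3
4    16   fail        39  roof      4
add column temp_times_humidity = t['temp'] * t['humidity']:
   temp status  humidity  site  drift  temp_times_humidity
1    16   warn        47  dock     -3                  752
4    16   fail        39  roof      4                  624
Finally, sum of column 'temp_times_humidity' = 1376.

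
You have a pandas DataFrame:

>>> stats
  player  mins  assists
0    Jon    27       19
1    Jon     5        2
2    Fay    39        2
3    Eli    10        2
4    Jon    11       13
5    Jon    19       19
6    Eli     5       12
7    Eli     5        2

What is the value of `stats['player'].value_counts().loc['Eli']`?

3

value_counts of player:
player
Jon    4
Eli    3
Fay    1
Name: count, dtype: int64
Taking the value at index 'Eli' gives 3.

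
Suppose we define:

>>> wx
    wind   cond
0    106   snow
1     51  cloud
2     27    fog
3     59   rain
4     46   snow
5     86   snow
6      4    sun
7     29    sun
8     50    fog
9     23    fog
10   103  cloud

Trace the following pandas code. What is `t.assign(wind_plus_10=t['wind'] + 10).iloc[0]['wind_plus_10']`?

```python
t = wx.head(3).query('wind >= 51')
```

take first 3 rows:
   wind   cond
0   106   snow
1    51  cloud
2    27    fog
filter rows where wind >= 51:
   wind   cond
0   106   snow
1    51  cloud
add column wind_plus_10 = t['wind'] + 10:
   wind   cond  wind_plus_10
0   106   snow           116
1    51  cloud            61

116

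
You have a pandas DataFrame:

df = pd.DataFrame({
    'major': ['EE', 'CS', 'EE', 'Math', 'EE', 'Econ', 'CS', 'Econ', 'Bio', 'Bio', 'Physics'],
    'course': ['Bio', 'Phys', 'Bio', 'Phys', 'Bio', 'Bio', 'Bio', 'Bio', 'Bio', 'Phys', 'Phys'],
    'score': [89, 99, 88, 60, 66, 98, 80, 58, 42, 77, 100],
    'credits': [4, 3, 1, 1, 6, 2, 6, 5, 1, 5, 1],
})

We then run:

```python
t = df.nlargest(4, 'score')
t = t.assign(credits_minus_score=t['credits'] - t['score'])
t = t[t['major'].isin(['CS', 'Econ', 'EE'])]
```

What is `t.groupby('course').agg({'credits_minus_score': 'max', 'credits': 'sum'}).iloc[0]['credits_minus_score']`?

-85

take 4 rows with largest score:
      major course  score  credits
10  Physics   Phys    100        1
1        CS   Phys     99        3
5      Econ    Bio     98        2
0        EE    Bio     89        4
add column credits_minus_score = t['credits'] - t['score']:
      major course  score  credits  credits_minus_score
10  Physics   Phys    100        1                  -99
1        CS   Phys     99        3                  -96
5      Econ    Bio     98        2                  -96
0        EE    Bio     89        4                  -85
filter rows where major in ['CS', 'Econ', 'EE']:
  major course  score  credits  credits_minus_score
1    CS   Phys     99        3                  -96
5  Econ    Bio     98        2                  -96
0    EE    Bio     89        4                  -85
group by course: max(credits_minus_score), sum(credits):
        credits_minus_score  credits
course                              
Bio                     -85        6
Phys                    -96        3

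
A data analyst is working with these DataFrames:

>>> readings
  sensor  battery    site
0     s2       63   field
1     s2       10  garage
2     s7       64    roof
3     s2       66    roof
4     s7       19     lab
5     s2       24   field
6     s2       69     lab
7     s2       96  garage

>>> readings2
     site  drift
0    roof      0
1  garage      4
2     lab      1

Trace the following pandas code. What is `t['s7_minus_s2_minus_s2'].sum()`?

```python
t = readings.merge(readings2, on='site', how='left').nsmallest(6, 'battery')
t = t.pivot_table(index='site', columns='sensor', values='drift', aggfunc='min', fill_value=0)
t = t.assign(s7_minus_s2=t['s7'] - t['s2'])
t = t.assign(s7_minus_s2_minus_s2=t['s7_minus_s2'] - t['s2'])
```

merge on 'site' (how='left') → 8 rows:
  sensor  battery    site  drift
0     s2       63   field    NaN
1     s2       10  garage    4.0
2     s7       64    roof    0.0
3     s2       66    roof    0.0
4     s7       19     lab    1.0
5     s2       24   field    NaN
6     s2       69     lab    1.0
7     s2       96  garage    4.0
take 6 rows with smallest battery:
  sensor  battery    site  drift
1     s2       10  garage    4.0
4     s7       19     lab    1.0
5     s2       24   field    NaN
0     s2       63   field    NaN
2     s7       64    roof    0.0
3     s2       66    roof    0.0
pivot: rows=site, cols=sensor, min(drift):
sensor   s2   s7
site            
garage  4.0  0.0
lab     0.0  1.0
roof    0.0  0.0
add column s7_minus_s2 = t['s7'] - t['s2']:
sensor   s2   s7  s7_minus_s2
site                         
garage  4.0  0.0         -4.0
lab     0.0  1.0          1.0
roof    0.0  0.0          0.0
add column s7_minus_s2_minus_s2 = t['s7_minus_s2'] - t['s2']:
sensor   s2   s7  s7_minus_s2  s7_minus_s2_minus_s2
site                                               
garage  4.0  0.0         -4.0                  -8.0
lab     0.0  1.0          1.0                   1.0
roof    0.0  0.0          0.0                   0.0
Hence -7.0.

-7.0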